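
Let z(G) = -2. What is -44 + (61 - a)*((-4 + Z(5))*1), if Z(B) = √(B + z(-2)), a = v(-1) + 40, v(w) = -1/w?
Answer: -124 + 20*√3 ≈ -89.359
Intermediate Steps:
a = 41 (a = -1/(-1) + 40 = -1*(-1) + 40 = 1 + 40 = 41)
Z(B) = √(-2 + B) (Z(B) = √(B - 2) = √(-2 + B))
-44 + (61 - a)*((-4 + Z(5))*1) = -44 + (61 - 1*41)*((-4 + √(-2 + 5))*1) = -44 + (61 - 41)*((-4 + √3)*1) = -44 + 20*(-4 + √3) = -44 + (-80 + 20*√3) = -124 + 20*√3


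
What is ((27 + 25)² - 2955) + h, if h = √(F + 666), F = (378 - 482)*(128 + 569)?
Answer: -251 + I*√71822 ≈ -251.0 + 268.0*I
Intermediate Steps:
F = -72488 (F = -104*697 = -72488)
h = I*√71822 (h = √(-72488 + 666) = √(-71822) = I*√71822 ≈ 268.0*I)
((27 + 25)² - 2955) + h = ((27 + 25)² - 2955) + I*√71822 = (52² - 2955) + I*√71822 = (2704 - 2955) + I*√71822 = -251 + I*√71822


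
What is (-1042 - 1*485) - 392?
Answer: -1919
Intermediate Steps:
(-1042 - 1*485) - 392 = (-1042 - 485) - 1*392 = -1527 - 392 = -1919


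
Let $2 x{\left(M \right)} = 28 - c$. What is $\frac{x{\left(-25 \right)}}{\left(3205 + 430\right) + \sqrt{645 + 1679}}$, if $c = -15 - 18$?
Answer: $\frac{221735}{26421802} - \frac{61 \sqrt{581}}{13210901} \approx 0.0082808$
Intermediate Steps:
$c = -33$ ($c = -15 - 18 = -33$)
$x{\left(M \right)} = \frac{61}{2}$ ($x{\left(M \right)} = \frac{28 - -33}{2} = \frac{28 + 33}{2} = \frac{1}{2} \cdot 61 = \frac{61}{2}$)
$\frac{x{\left(-25 \right)}}{\left(3205 + 430\right) + \sqrt{645 + 1679}} = \frac{61}{2 \left(\left(3205 + 430\right) + \sqrt{645 + 1679}\right)} = \frac{61}{2 \left(3635 + \sqrt{2324}\right)} = \frac{61}{2 \left(3635 + 2 \sqrt{581}\right)}$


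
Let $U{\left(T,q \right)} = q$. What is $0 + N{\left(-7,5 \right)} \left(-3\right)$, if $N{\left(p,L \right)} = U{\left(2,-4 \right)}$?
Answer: $12$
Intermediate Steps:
$N{\left(p,L \right)} = -4$
$0 + N{\left(-7,5 \right)} \left(-3\right) = 0 - -12 = 0 + 12 = 12$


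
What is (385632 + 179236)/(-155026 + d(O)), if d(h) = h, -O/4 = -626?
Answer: -282434/76261 ≈ -3.7035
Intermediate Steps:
O = 2504 (O = -4*(-626) = 2504)
(385632 + 179236)/(-155026 + d(O)) = (385632 + 179236)/(-155026 + 2504) = 564868/(-152522) = 564868*(-1/152522) = -282434/76261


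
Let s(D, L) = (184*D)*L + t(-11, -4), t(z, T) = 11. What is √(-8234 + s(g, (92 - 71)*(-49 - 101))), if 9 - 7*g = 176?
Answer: √13819377 ≈ 3717.4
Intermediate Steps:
g = -167/7 (g = 9/7 - ⅐*176 = 9/7 - 176/7 = -167/7 ≈ -23.857)
s(D, L) = 11 + 184*D*L (s(D, L) = (184*D)*L + 11 = 184*D*L + 11 = 11 + 184*D*L)
√(-8234 + s(g, (92 - 71)*(-49 - 101))) = √(-8234 + (11 + 184*(-167/7)*((92 - 71)*(-49 - 101)))) = √(-8234 + (11 + 184*(-167/7)*(21*(-150)))) = √(-8234 + (11 + 184*(-167/7)*(-3150))) = √(-8234 + (11 + 13827600)) = √(-8234 + 13827611) = √13819377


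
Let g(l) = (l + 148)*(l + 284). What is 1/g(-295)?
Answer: 1/1617 ≈ 0.00061843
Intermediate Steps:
g(l) = (148 + l)*(284 + l)
1/g(-295) = 1/(42032 + (-295)² + 432*(-295)) = 1/(42032 + 87025 - 127440) = 1/1617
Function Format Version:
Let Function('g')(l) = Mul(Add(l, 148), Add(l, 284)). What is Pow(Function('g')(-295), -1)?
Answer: Rational(1, 1617) ≈ 0.00061843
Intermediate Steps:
Function('g')(l) = Mul(Add(148, l), Add(284, l))
Pow(Function('g')(-295), -1) = Pow(Add(42032, Pow(-295, 2), Mul(432, -295)), -1) = Pow(Add(42032, 87025, -127440), -1) = Pow(1617, -1) = Rational(1, 1617)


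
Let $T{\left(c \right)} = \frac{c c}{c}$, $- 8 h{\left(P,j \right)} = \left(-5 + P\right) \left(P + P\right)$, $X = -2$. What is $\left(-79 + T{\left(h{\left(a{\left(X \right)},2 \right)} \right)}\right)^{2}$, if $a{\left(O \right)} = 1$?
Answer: $6084$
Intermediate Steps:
$h{\left(P,j \right)} = - \frac{P \left(-5 + P\right)}{4}$ ($h{\left(P,j \right)} = - \frac{\left(-5 + P\right) \left(P + P\right)}{8} = - \frac{\left(-5 + P\right) 2 P}{8} = - \frac{2 P \left(-5 + P\right)}{8} = - \frac{P \left(-5 + P\right)}{4}$)
$T{\left(c \right)} = c$ ($T{\left(c \right)} = \frac{c^{2}}{c} = c$)
$\left(-79 + T{\left(h{\left(a{\left(X \right)},2 \right)} \right)}\right)^{2} = \left(-79 + \frac{1}{4} \cdot 1 \left(5 - 1\right)\right)^{2} = \left(-79 + \frac{1}{4} \cdot 1 \cdot 4\right)^{2} = \left(-79 + 1\right)^{2} = \left(-78\right)^{2} = 6084$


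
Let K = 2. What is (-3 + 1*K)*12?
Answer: -12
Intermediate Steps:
(-3 + 1*K)*12 = (-3 + 1*2)*12 = (-3 + 2)*12 = -1*12 = -12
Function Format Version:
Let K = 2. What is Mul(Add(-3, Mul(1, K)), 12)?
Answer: -12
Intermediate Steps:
Mul(Add(-3, Mul(1, K)), 12) = Mul(Add(-3, Mul(1, 2)), 12) = Mul(Add(-3, 2), 12) = Mul(-1, 12) = -12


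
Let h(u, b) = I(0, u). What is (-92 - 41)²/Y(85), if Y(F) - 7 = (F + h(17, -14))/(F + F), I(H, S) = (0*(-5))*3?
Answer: 35378/15 ≈ 2358.5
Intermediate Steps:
I(H, S) = 0 (I(H, S) = 0*3 = 0)
h(u, b) = 0
Y(F) = 15/2 (Y(F) = 7 + (F + 0)/(F + F) = 7 + F/((2*F)) = 7 + F*(1/(2*F)) = 7 + ½ = 15/2)
(-92 - 41)²/Y(85) = (-92 - 41)²/(15/2) = (-133)²*(2/15) = 17689*(2/15) = 35378/15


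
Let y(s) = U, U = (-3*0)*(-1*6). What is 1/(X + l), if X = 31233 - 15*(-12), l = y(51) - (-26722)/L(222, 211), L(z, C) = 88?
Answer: 44/1395533 ≈ 3.1529e-5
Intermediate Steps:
U = 0 (U = 0*(-6) = 0)
y(s) = 0
l = 13361/44 (l = 0 - (-26722)/88 = 0 - 1*(-13361/44) = 0 + 13361/44 = 13361/44 ≈ 303.66)
X = 31413 (X = 31233 + 180 = 31413)
1/(X + l) = 1/(31413 + 13361/44) = 1/(1395533/44) = 44/1395533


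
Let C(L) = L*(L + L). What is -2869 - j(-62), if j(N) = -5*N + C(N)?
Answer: -10867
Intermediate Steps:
C(L) = 2*L**2 (C(L) = L*(2*L) = 2*L**2)
j(N) = -5*N + 2*N**2
-2869 - j(-62) = -2869 - (-62)*(-5 + 2*(-62)) = -2869 - (-62)*(-5 - 124) = -2869 - (-62)*(-129) = -2869 - 1*7998 = -2869 - 7998 = -10867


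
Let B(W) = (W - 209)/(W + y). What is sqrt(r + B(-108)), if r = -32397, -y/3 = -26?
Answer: I*sqrt(29147790)/30 ≈ 179.96*I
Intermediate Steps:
y = 78 (y = -3*(-26) = 78)
B(W) = (-209 + W)/(78 + W) (B(W) = (W - 209)/(W + 78) = (-209 + W)/(78 + W))
sqrt(r + B(-108)) = sqrt(-32397 + (-209 - 108)/(78 - 108)) = sqrt(-32397 - 317/(-30)) = sqrt(-32397 - 1/30*(-317)) = sqrt(-32397 + 317/30) = sqrt(-971593/30) = I*sqrt(29147790)/30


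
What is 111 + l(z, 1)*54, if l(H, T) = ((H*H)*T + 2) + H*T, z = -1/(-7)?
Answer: 11163/49 ≈ 227.82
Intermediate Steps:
z = ⅐ (z = -1*(-⅐) = ⅐ ≈ 0.14286)
l(H, T) = 2 + H*T + T*H² (l(H, T) = (H²*T + 2) + H*T = (T*H² + 2) + H*T = (2 + T*H²) + H*T = 2 + H*T + T*H²)
111 + l(z, 1)*54 = 111 + (2 + (⅐)*1 + 1*(⅐)²)*54 = 111 + (2 + ⅐ + 1*(1/49))*54 = 111 + (2 + ⅐ + 1/49)*54 = 111 + (106/49)*54 = 111 + 5724/49 = 11163/49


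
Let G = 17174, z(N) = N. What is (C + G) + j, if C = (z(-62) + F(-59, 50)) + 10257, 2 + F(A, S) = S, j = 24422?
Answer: 51839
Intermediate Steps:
F(A, S) = -2 + S
C = 10243 (C = (-62 + (-2 + 50)) + 10257 = (-62 + 48) + 10257 = -14 + 10257 = 10243)
(C + G) + j = (10243 + 17174) + 24422 = 27417 + 24422 = 51839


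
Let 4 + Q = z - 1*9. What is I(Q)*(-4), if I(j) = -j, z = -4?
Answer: -68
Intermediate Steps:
Q = -17 (Q = -4 + (-4 - 1*9) = -4 + (-4 - 9) = -4 - 13 = -17)
I(Q)*(-4) = -1*(-17)*(-4) = 17*(-4) = -68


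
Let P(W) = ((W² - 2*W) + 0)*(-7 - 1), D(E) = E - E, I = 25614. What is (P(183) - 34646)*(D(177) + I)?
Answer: -7674722820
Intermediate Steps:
D(E) = 0
P(W) = -8*W² + 16*W (P(W) = (W² - 2*W)*(-8) = -8*W² + 16*W)
(P(183) - 34646)*(D(177) + I) = (8*183*(2 - 1*183) - 34646)*(0 + 25614) = (8*183*(2 - 183) - 34646)*25614 = (8*183*(-181) - 34646)*25614 = (-264984 - 34646)*25614 = -299630*25614 = -7674722820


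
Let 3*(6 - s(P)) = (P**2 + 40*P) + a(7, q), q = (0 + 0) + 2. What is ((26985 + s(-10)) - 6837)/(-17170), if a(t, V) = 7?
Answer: -12151/10302 ≈ -1.1795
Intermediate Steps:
q = 2 (q = 0 + 2 = 2)
s(P) = 11/3 - 40*P/3 - P**2/3 (s(P) = 6 - ((P**2 + 40*P) + 7)/3 = 6 - (7 + P**2 + 40*P)/3 = 6 + (-7/3 - 40*P/3 - P**2/3) = 11/3 - 40*P/3 - P**2/3)
((26985 + s(-10)) - 6837)/(-17170) = ((26985 + (11/3 - 40/3*(-10) - 1/3*(-10)**2)) - 6837)/(-17170) = ((26985 + (11/3 + 400/3 - 1/3*100)) - 6837)*(-1/17170) = ((26985 + (11/3 + 400/3 - 100/3)) - 6837)*(-1/17170) = ((26985 + 311/3) - 6837)*(-1/17170) = (81266/3 - 6837)*(-1/17170) = (60755/3)*(-1/17170) = -12151/10302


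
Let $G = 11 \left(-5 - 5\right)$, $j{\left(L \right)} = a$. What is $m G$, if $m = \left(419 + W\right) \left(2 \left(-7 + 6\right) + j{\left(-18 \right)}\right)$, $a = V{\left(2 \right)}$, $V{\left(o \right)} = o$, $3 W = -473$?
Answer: $0$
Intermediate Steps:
$W = - \frac{473}{3}$ ($W = \frac{1}{3} \left(-473\right) = - \frac{473}{3} \approx -157.67$)
$a = 2$
$j{\left(L \right)} = 2$
$m = 0$ ($m = \left(419 - \frac{473}{3}\right) \left(2 \left(-7 + 6\right) + 2\right) = \frac{784 \left(2 \left(-1\right) + 2\right)}{3} = \frac{784 \left(-2 + 2\right)}{3} = \frac{784}{3} \cdot 0 = 0$)
$G = -110$ ($G = 11 \left(-10\right) = -110$)
$m G = 0 \left(-110\right) = 0$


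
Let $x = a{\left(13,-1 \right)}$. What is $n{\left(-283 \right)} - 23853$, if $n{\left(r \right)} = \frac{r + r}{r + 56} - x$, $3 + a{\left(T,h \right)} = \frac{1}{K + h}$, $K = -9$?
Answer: $- \frac{54133613}{2270} \approx -23847.0$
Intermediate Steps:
$a{\left(T,h \right)} = -3 + \frac{1}{-9 + h}$
$x = - \frac{31}{10}$ ($x = \frac{28 - -3}{-9 - 1} = \frac{28 + 3}{-10} = \left(- \frac{1}{10}\right) 31 = - \frac{31}{10} \approx -3.1$)
$n{\left(r \right)} = \frac{31}{10} + \frac{2 r}{56 + r}$ ($n{\left(r \right)} = \frac{r + r}{r + 56} - - \frac{31}{10} = \frac{2 r}{56 + r} + \frac{31}{10} = \frac{31}{10} + \frac{2 r}{56 + r}$)
$n{\left(-283 \right)} - 23853 = \frac{1736 + 51 \left(-283\right)}{10 \left(56 - 283\right)} - 23853 = \frac{1736 - 14433}{10 \left(-227\right)} - 23853 = \frac{1}{10} \left(- \frac{1}{227}\right) \left(-12697\right) - 23853 = \frac{12697}{2270} - 23853 = - \frac{54133613}{2270}$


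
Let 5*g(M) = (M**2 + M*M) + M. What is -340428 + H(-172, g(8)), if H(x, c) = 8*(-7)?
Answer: -340484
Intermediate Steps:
g(M) = M/5 + 2*M**2/5 (g(M) = ((M**2 + M*M) + M)/5 = ((M**2 + M**2) + M)/5 = (2*M**2 + M)/5 = (M + 2*M**2)/5 = M/5 + 2*M**2/5)
H(x, c) = -56
-340428 + H(-172, g(8)) = -340428 - 56 = -340484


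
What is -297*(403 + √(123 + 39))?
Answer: -119691 - 2673*√2 ≈ -1.2347e+5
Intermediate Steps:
-297*(403 + √(123 + 39)) = -297*(403 + √162) = -297*(403 + 9*√2) = -119691 - 2673*√2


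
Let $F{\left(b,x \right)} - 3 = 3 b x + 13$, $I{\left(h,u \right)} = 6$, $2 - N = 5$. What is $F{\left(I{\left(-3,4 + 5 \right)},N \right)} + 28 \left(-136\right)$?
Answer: $-3846$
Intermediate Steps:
$N = -3$ ($N = 2 - 5 = -3$)
$F{\left(b,x \right)} = 16 + 3 b x$ ($F{\left(b,x \right)} = 3 + \left(3 b x + 13\right) = 3 + \left(13 + 3 b x\right) = 16 + 3 b x$)
$F{\left(I{\left(-3,4 + 5 \right)},N \right)} + 28 \left(-136\right) = \left(16 + 3 \cdot 6 \left(-3\right)\right) + 28 \left(-136\right) = \left(16 - 54\right) - 3808 = -38 - 3808 = -3846$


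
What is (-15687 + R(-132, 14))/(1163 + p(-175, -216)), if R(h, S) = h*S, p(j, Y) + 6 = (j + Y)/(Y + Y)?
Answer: -1515024/100043 ≈ -15.144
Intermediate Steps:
p(j, Y) = -6 + (Y + j)/(2*Y) (p(j, Y) = -6 + (j + Y)/(Y + Y) = -6 + (Y + j)/((2*Y)) = -6 + (Y + j)*(1/(2*Y)) = -6 + (Y + j)/(2*Y))
R(h, S) = S*h
(-15687 + R(-132, 14))/(1163 + p(-175, -216)) = (-15687 + 14*(-132))/(1163 + (½)*(-175 - 11*(-216))/(-216)) = (-15687 - 1848)/(1163 + (½)*(-1/216)*(-175 + 2376)) = -17535/(1163 + (½)*(-1/216)*2201) = -17535/(1163 - 2201/432) = -17535/500215/432 = -17535*432/500215 = -1515024/100043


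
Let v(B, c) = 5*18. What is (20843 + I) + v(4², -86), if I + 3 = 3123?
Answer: 24053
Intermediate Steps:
I = 3120 (I = -3 + 3123 = 3120)
v(B, c) = 90
(20843 + I) + v(4², -86) = (20843 + 3120) + 90 = 23963 + 90 = 24053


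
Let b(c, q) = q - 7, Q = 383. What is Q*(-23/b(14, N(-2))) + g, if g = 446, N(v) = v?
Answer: 12823/9 ≈ 1424.8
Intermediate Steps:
b(c, q) = -7 + q
Q*(-23/b(14, N(-2))) + g = 383*(-23/(-7 - 2)) + 446 = 383*(-23/(-9)) + 446 = 383*(-23*(-1/9)) + 446 = 383*(23/9) + 446 = 8809/9 + 446 = 12823/9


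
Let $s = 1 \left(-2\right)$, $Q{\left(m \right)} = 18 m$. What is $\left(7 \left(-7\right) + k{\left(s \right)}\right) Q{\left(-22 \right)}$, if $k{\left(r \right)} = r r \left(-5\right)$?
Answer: $27324$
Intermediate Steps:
$s = -2$
$k{\left(r \right)} = - 5 r^{2}$ ($k{\left(r \right)} = r^{2} \left(-5\right) = - 5 r^{2}$)
$\left(7 \left(-7\right) + k{\left(s \right)}\right) Q{\left(-22 \right)} = \left(7 \left(-7\right) - 5 \left(-2\right)^{2}\right) 18 \left(-22\right) = \left(-49 - 20\right) \left(-396\right) = \left(-69\right) \left(-396\right) = 27324$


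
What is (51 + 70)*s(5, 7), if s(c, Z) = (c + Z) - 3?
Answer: 1089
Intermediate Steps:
s(c, Z) = -3 + Z + c (s(c, Z) = (Z + c) - 3 = -3 + Z + c)
(51 + 70)*s(5, 7) = (51 + 70)*(-3 + 7 + 5) = 121*9 = 1089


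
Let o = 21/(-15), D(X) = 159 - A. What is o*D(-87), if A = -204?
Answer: -2541/5 ≈ -508.20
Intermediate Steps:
D(X) = 363 (D(X) = 159 - 1*(-204) = 159 + 204 = 363)
o = -7/5 (o = 21*(-1/15) = -7/5 ≈ -1.4000)
o*D(-87) = -7/5*363 = -2541/5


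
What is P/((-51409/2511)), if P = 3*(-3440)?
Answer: 25913520/51409 ≈ 504.07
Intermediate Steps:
P = -10320
P/((-51409/2511)) = -10320/((-51409/2511)) = -10320/((-51409*1/2511)) = -10320/(-51409/2511) = -10320*(-2511/51409) = 25913520/51409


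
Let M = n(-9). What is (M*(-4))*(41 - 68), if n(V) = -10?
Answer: -1080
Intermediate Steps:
M = -10
(M*(-4))*(41 - 68) = (-10*(-4))*(41 - 68) = 40*(-27) = -1080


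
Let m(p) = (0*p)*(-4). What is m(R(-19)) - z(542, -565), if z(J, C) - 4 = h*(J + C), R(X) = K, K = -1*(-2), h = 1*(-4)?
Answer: -96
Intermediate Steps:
h = -4
K = 2
R(X) = 2
m(p) = 0 (m(p) = 0*(-4) = 0)
z(J, C) = 4 - 4*C - 4*J (z(J, C) = 4 - 4*(J + C) = 4 - 4*(C + J) = 4 + (-4*C - 4*J) = 4 - 4*C - 4*J)
m(R(-19)) - z(542, -565) = 0 - (4 - 4*(-565) - 4*542) = 0 - (4 + 2260 - 2168) = 0 - 1*96 = 0 - 96 = -96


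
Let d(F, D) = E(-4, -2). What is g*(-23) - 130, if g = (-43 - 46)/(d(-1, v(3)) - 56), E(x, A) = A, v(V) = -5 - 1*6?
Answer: -9587/58 ≈ -165.29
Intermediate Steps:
v(V) = -11 (v(V) = -5 - 6 = -11)
d(F, D) = -2
g = 89/58 (g = (-43 - 46)/(-2 - 56) = -89/(-58) = -89*(-1/58) = 89/58 ≈ 1.5345)
g*(-23) - 130 = (89/58)*(-23) - 130 = -2047/58 - 130 = -9587/58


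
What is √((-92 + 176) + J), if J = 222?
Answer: 3*√34 ≈ 17.493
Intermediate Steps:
√((-92 + 176) + J) = √((-92 + 176) + 222) = √(84 + 222) = √306 = 3*√34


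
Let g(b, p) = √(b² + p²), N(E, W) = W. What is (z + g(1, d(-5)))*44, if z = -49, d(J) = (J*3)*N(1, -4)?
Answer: -2156 + 44*√3601 ≈ 484.37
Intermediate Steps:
d(J) = -12*J (d(J) = (J*3)*(-4) = (3*J)*(-4) = -12*J)
(z + g(1, d(-5)))*44 = (-49 + √(1² + (-12*(-5))²))*44 = (-49 + √(1 + 60²))*44 = (-49 + √(1 + 3600))*44 = (-49 + √3601)*44 = -2156 + 44*√3601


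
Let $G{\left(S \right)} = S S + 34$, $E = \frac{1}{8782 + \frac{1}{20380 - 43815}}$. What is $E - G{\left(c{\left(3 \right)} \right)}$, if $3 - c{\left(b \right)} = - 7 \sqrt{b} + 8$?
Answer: $- \frac{42396047379}{205806169} + 70 \sqrt{3} \approx -84.756$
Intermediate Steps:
$c{\left(b \right)} = -5 + 7 \sqrt{b}$ ($c{\left(b \right)} = 3 - \left(- 7 \sqrt{b} + 8\right) = 3 - \left(8 - 7 \sqrt{b}\right) = 3 + \left(-8 + 7 \sqrt{b}\right) = -5 + 7 \sqrt{b}$)
$E = \frac{23435}{205806169}$ ($E = \frac{1}{8782 + \frac{1}{-23435}} = \frac{1}{8782 - \frac{1}{23435}} = \frac{1}{\frac{205806169}{23435}} = \frac{23435}{205806169} \approx 0.00011387$)
$G{\left(S \right)} = 34 + S^{2}$ ($G{\left(S \right)} = S^{2} + 34 = 34 + S^{2}$)
$E - G{\left(c{\left(3 \right)} \right)} = \frac{23435}{205806169} - \left(34 + \left(-5 + 7 \sqrt{3}\right)^{2}\right) = - \frac{6997386311}{205806169} - \left(-5 + 7 \sqrt{3}\right)^{2}$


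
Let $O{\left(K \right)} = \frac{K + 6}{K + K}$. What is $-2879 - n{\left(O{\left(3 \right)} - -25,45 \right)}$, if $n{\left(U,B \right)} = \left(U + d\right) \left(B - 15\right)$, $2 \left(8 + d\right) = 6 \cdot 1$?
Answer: $-3524$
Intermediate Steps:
$O{\left(K \right)} = \frac{6 + K}{2 K}$
$d = -5$ ($d = -8 + \frac{6 \cdot 1}{2} = -8 + \frac{1}{2} \cdot 6 = -8 + 3 = -5$)
$n{\left(U,B \right)} = \left(-15 + B\right) \left(-5 + U\right)$ ($n{\left(U,B \right)} = \left(U - 5\right) \left(B - 15\right) = \left(-5 + U\right) \left(-15 + B\right) = \left(-15 + B\right) \left(-5 + U\right)$)
$-2879 - n{\left(O{\left(3 \right)} - -25,45 \right)} = -2879 - \left(75 - 15 \left(\frac{6 + 3}{2 \cdot 3} - -25\right) - 225 + 45 \left(\frac{6 + 3}{2 \cdot 3} - -25\right)\right) = -2879 - \left(75 - 15 \left(\frac{1}{2} \cdot \frac{1}{3} \cdot 9 + 25\right) - 225 + 45 \left(\frac{1}{2} \cdot \frac{1}{3} \cdot 9 + 25\right)\right) = -2879 - \left(75 - 15 \left(\frac{3}{2} + 25\right) - 225 + 45 \left(\frac{3}{2} + 25\right)\right) = -2879 - \left(75 - \frac{795}{2} - 225 + 45 \cdot \frac{53}{2}\right) = -2879 - \left(75 - \frac{795}{2} - 225 + \frac{2385}{2}\right) = -2879 - 645 = -3524$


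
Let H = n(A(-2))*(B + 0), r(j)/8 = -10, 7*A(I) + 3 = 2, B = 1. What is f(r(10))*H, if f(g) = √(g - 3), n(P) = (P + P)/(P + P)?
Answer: I*√83 ≈ 9.1104*I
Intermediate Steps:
A(I) = -⅐ (A(I) = -3/7 + (⅐)*2 = -3/7 + 2/7 = -⅐)
r(j) = -80 (r(j) = 8*(-10) = -80)
n(P) = 1 (n(P) = (2*P)/((2*P)) = (2*P)*(1/(2*P)) = 1)
f(g) = √(-3 + g)
H = 1 (H = 1*(1 + 0) = 1*1 = 1)
f(r(10))*H = √(-3 - 80)*1 = √(-83)*1 = (I*√83)*1 = I*√83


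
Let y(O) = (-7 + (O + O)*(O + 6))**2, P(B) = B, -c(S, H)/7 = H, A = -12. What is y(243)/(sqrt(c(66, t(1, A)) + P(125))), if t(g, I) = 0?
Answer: 14642694049*sqrt(5)/25 ≈ 1.3097e+9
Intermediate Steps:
c(S, H) = -7*H
y(O) = (-7 + 2*O*(6 + O))**2 (y(O) = (-7 + (2*O)*(6 + O))**2 = (-7 + 2*O*(6 + O))**2)
y(243)/(sqrt(c(66, t(1, A)) + P(125))) = (-7 + 2*243**2 + 12*243)**2/(sqrt(-7*0 + 125)) = (-7 + 2*59049 + 2916)**2/(sqrt(0 + 125)) = (-7 + 118098 + 2916)**2/(sqrt(125)) = 121007**2/((5*sqrt(5))) = 14642694049*(sqrt(5)/25) = 14642694049*sqrt(5)/25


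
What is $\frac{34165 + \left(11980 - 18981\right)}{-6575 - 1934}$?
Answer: $- \frac{27164}{8509} \approx -3.1924$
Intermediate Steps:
$\frac{34165 + \left(11980 - 18981\right)}{-6575 - 1934} = \frac{34165 + \left(11980 - 18981\right)}{-8509} = \left(34165 - 7001\right) \left(- \frac{1}{8509}\right) = 27164 \left(- \frac{1}{8509}\right) = - \frac{27164}{8509}$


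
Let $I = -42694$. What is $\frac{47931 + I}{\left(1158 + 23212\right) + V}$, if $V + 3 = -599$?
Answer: $\frac{5237}{23768} \approx 0.22034$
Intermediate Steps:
$V = -602$ ($V = -3 - 599 = -602$)
$\frac{47931 + I}{\left(1158 + 23212\right) + V} = \frac{47931 - 42694}{\left(1158 + 23212\right) - 602} = \frac{5237}{24370 - 602} = \frac{5237}{23768}$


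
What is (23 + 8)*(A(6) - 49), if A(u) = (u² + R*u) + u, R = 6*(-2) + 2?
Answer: -2077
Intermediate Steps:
R = -10 (R = -12 + 2 = -10)
A(u) = u² - 9*u (A(u) = (u² - 10*u) + u = u² - 9*u)
(23 + 8)*(A(6) - 49) = (23 + 8)*(6*(-9 + 6) - 49) = 31*(6*(-3) - 49) = 31*(-18 - 49) = 31*(-67) = -2077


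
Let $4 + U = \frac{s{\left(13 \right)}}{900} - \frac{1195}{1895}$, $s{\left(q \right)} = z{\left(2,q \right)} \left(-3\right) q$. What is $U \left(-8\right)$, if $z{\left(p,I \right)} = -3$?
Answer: $\frac{341146}{9475} \approx 36.005$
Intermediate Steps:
$s{\left(q \right)} = 9 q$ ($s{\left(q \right)} = \left(-3\right) \left(-3\right) q = 9 q$)
$U = - \frac{170573}{37900}$ ($U = -4 - \left(\frac{239}{379} - \frac{9 \cdot 13}{900}\right) = -4 + \left(117 \cdot \frac{1}{900} - \frac{239}{379}\right) = -4 + \left(\frac{13}{100} - \frac{239}{379}\right) = -4 - \frac{18973}{37900} = - \frac{170573}{37900} \approx -4.5006$)
$U \left(-8\right) = \left(- \frac{170573}{37900}\right) \left(-8\right) = \frac{341146}{9475}$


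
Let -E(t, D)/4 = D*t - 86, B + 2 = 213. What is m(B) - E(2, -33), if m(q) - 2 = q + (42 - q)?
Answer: -564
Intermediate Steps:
B = 211 (B = -2 + 213 = 211)
m(q) = 44 (m(q) = 2 + (q + (42 - q)) = 2 + 42 = 44)
E(t, D) = 344 - 4*D*t (E(t, D) = -4*(D*t - 86) = -4*(-86 + D*t) = 344 - 4*D*t)
m(B) - E(2, -33) = 44 - (344 - 4*(-33)*2) = 44 - (344 + 264) = 44 - 1*608 = 44 - 608 = -564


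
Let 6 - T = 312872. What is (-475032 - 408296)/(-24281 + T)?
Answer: 883328/337147 ≈ 2.6200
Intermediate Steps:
T = -312866 (T = 6 - 1*312872 = 6 - 312872 = -312866)
(-475032 - 408296)/(-24281 + T) = (-475032 - 408296)/(-24281 - 312866) = -883328/(-337147) = -883328*(-1/337147) = 883328/337147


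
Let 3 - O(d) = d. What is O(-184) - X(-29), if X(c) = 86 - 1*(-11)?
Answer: 90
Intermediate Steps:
O(d) = 3 - d
X(c) = 97 (X(c) = 86 + 11 = 97)
O(-184) - X(-29) = (3 - 1*(-184)) - 1*97 = (3 + 184) - 97 = 187 - 97 = 90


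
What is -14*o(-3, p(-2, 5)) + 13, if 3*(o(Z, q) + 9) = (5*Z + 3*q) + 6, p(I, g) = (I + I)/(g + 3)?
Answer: 188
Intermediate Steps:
p(I, g) = 2*I/(3 + g) (p(I, g) = (2*I)/(3 + g) = 2*I/(3 + g))
o(Z, q) = -7 + q + 5*Z/3 (o(Z, q) = -9 + ((5*Z + 3*q) + 6)/3 = -9 + ((3*q + 5*Z) + 6)/3 = -9 + (6 + 3*q + 5*Z)/3 = -9 + (2 + q + 5*Z/3) = -7 + q + 5*Z/3)
-14*o(-3, p(-2, 5)) + 13 = -14*(-7 + 2*(-2)/(3 + 5) + (5/3)*(-3)) + 13 = -14*(-7 + 2*(-2)/8 - 5) + 13 = -14*(-7 + 2*(-2)*(⅛) - 5) + 13 = -14*(-7 - ½ - 5) + 13 = -14*(-25/2) + 13 = 175 + 13 = 188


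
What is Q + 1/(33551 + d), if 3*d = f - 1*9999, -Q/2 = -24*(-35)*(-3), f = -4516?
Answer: 434135523/86138 ≈ 5040.0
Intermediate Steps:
Q = 5040 (Q = -2*(-24*(-35))*(-3) = -1680*(-3) = -2*(-2520) = 5040)
d = -14515/3 (d = (-4516 - 1*9999)/3 = (-4516 - 9999)/3 = (⅓)*(-14515) = -14515/3 ≈ -4838.3)
Q + 1/(33551 + d) = 5040 + 1/(33551 - 14515/3) = 5040 + 1/(86138/3) = 5040 + 3/86138 = 434135523/86138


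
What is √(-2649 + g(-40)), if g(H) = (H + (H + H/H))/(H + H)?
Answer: I*√1059205/20 ≈ 51.459*I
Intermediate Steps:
g(H) = (1 + 2*H)/(2*H) (g(H) = (H + (H + 1))/((2*H)) = (H + (1 + H))*(1/(2*H)) = (1 + 2*H)*(1/(2*H)) = (1 + 2*H)/(2*H))
√(-2649 + g(-40)) = √(-2649 + (½ - 40)/(-40)) = √(-2649 - 1/40*(-79/2)) = √(-2649 + 79/80) = √(-211841/80) = I*√1059205/20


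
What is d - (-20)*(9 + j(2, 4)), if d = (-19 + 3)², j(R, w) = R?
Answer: 476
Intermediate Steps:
d = 256 (d = (-16)² = 256)
d - (-20)*(9 + j(2, 4)) = 256 - (-20)*(9 + 2) = 256 - (-20)*11 = 256 - 1*(-220) = 256 + 220 = 476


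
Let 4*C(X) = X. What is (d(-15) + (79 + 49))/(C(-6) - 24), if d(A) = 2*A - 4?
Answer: -188/51 ≈ -3.6863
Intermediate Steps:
C(X) = X/4
d(A) = -4 + 2*A
(d(-15) + (79 + 49))/(C(-6) - 24) = ((-4 + 2*(-15)) + (79 + 49))/((1/4)*(-6) - 24) = ((-4 - 30) + 128)/(-3/2 - 24) = (-34 + 128)/(-51/2) = 94*(-2/51) = -188/51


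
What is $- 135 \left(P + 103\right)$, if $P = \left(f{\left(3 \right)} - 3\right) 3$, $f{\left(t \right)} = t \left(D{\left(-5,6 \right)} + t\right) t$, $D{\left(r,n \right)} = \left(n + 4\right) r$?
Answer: $158625$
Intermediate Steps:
$D{\left(r,n \right)} = r \left(4 + n\right)$ ($D{\left(r,n \right)} = \left(4 + n\right) r = r \left(4 + n\right)$)
$f{\left(t \right)} = t^{2} \left(-50 + t\right)$ ($f{\left(t \right)} = t \left(- 5 \left(4 + 6\right) + t\right) t = t \left(\left(-5\right) 10 + t\right) t = t \left(-50 + t\right) t = t^{2} \left(-50 + t\right)$)
$P = -1278$ ($P = \left(3^{2} \left(-50 + 3\right) - 3\right) 3 = \left(9 \left(-47\right) - 3\right) 3 = \left(-423 - 3\right) 3 = \left(-426\right) 3 = -1278$)
$- 135 \left(P + 103\right) = - 135 \left(-1278 + 103\right) = \left(-135\right) \left(-1175\right) = 158625$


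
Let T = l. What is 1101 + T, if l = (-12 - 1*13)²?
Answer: 1726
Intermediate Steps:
l = 625 (l = (-12 - 13)² = (-25)² = 625)
T = 625
1101 + T = 1101 + 625 = 1726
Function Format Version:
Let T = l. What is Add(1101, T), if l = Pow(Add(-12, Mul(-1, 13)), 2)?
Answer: 1726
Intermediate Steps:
l = 625 (l = Pow(Add(-12, -13), 2) = Pow(-25, 2) = 625)
T = 625
Add(1101, T) = Add(1101, 625) = 1726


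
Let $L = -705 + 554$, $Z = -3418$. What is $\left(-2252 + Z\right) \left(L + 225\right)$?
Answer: $-419580$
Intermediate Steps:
$L = -151$
$\left(-2252 + Z\right) \left(L + 225\right) = \left(-2252 - 3418\right) \left(-151 + 225\right) = \left(-5670\right) 74 = -419580$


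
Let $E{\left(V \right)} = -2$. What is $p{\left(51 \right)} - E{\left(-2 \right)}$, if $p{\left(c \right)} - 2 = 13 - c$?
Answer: $-34$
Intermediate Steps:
$p{\left(c \right)} = 15 - c$ ($p{\left(c \right)} = 2 - \left(-13 + c\right) = 15 - c$)
$p{\left(51 \right)} - E{\left(-2 \right)} = \left(15 - 51\right) - -2 = \left(15 - 51\right) + 2 = -36 + 2 = -34$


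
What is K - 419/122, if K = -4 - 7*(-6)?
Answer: 4217/122 ≈ 34.566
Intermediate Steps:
K = 38 (K = -4 + 42 = 38)
K - 419/122 = 38 - 419/122 = 4217/122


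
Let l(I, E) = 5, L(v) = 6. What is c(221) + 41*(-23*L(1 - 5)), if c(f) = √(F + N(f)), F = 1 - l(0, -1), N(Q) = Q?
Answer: -5658 + √217 ≈ -5643.3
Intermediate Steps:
F = -4 (F = 1 - 1*5 = 1 - 5 = -4)
c(f) = √(-4 + f)
c(221) + 41*(-23*L(1 - 5)) = √(-4 + 221) + 41*(-23*6) = √217 + 41*(-138) = √217 - 5658 = -5658 + √217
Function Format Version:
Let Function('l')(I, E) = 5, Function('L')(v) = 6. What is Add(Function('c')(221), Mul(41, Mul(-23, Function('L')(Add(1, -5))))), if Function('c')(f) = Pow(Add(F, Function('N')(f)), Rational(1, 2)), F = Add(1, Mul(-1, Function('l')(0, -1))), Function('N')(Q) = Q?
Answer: Add(-5658, Pow(217, Rational(1, 2))) ≈ -5643.3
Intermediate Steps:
F = -4 (F = Add(1, Mul(-1, 5)) = Add(1, -5) = -4)
Function('c')(f) = Pow(Add(-4, f), Rational(1, 2))
Add(Function('c')(221), Mul(41, Mul(-23, Function('L')(Add(1, -5))))) = Add(Pow(Add(-4, 221), Rational(1, 2)), Mul(41, Mul(-23, 6))) = Add(Pow(217, Rational(1, 2)), Mul(41, -138)) = Add(Pow(217, Rational(1, 2)), -5658) = Add(-5658, Pow(217, Rational(1, 2)))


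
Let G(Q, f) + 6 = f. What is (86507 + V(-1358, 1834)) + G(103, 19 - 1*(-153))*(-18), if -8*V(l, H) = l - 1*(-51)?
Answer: 669459/8 ≈ 83682.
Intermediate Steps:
V(l, H) = -51/8 - l/8 (V(l, H) = -(l - 1*(-51))/8 = -(l + 51)/8 = -(51 + l)/8 = -51/8 - l/8)
G(Q, f) = -6 + f
(86507 + V(-1358, 1834)) + G(103, 19 - 1*(-153))*(-18) = (86507 + (-51/8 - ⅛*(-1358))) + (-6 + (19 - 1*(-153)))*(-18) = (86507 + (-51/8 + 679/4)) + (-6 + (19 + 153))*(-18) = (86507 + 1307/8) + (-6 + 172)*(-18) = 693363/8 + 166*(-18) = 693363/8 - 2988 = 669459/8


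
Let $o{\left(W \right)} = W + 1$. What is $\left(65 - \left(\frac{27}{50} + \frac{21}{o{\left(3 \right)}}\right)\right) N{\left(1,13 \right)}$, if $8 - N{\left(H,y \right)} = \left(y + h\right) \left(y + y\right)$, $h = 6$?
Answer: $- \frac{1438803}{50} \approx -28776.0$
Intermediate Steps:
$o{\left(W \right)} = 1 + W$
$N{\left(H,y \right)} = 8 - 2 y \left(6 + y\right)$ ($N{\left(H,y \right)} = 8 - \left(y + 6\right) \left(y + y\right) = 8 - \left(6 + y\right) 2 y = 8 - 2 y \left(6 + y\right)$)
$\left(65 - \left(\frac{27}{50} + \frac{21}{o{\left(3 \right)}}\right)\right) N{\left(1,13 \right)} = \left(65 - \left(\frac{27}{50} + \frac{21}{1 + 3}\right)\right) \left(8 - 156 - 2 \cdot 13^{2}\right) = \left(65 - \left(\frac{27}{50} + \frac{21}{4}\right)\right) \left(8 - 156 - 338\right) = \left(65 - \frac{579}{100}\right) \left(8 - 156 - 338\right) = \left(65 - \frac{579}{100}\right) \left(-486\right) = \frac{5921}{100} \left(-486\right) = - \frac{1438803}{50}$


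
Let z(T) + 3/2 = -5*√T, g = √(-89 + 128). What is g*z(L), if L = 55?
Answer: √39*(-3 - 10*√55)/2 ≈ -240.94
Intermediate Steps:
g = √39 ≈ 6.2450
z(T) = -3/2 - 5*√T
g*z(L) = √39*(-3/2 - 5*√55)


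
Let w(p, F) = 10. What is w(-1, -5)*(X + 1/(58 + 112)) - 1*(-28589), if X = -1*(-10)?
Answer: 487714/17 ≈ 28689.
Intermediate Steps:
X = 10
w(-1, -5)*(X + 1/(58 + 112)) - 1*(-28589) = 10*(10 + 1/(58 + 112)) - 1*(-28589) = 10*(10 + 1/170) + 28589 = 10*(1701/170) + 28589 = 1701/17 + 28589 = 487714/17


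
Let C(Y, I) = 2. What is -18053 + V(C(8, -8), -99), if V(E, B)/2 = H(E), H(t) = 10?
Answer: -18033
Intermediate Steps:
V(E, B) = 20 (V(E, B) = 2*10 = 20)
-18053 + V(C(8, -8), -99) = -18053 + 20 = -18033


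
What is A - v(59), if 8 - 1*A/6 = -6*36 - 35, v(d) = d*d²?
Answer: -203825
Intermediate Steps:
v(d) = d³
A = 1554 (A = 48 - 6*(-6*36 - 35) = 48 - 6*(-216 - 35) = 48 - 6*(-251) = 48 + 1506 = 1554)
A - v(59) = 1554 - 1*59³ = 1554 - 1*205379 = 1554 - 205379 = -203825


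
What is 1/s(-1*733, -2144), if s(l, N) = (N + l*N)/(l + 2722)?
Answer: 663/523136 ≈ 0.0012674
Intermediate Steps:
s(l, N) = (N + N*l)/(2722 + l)
1/s(-1*733, -2144) = 1/(-2144*(1 - 1*733)/(2722 - 1*733)) = 1/(-2144*(1 - 733)/(2722 - 733)) = 1/(-2144*(-732)/1989) = 1/(-2144*1/1989*(-732)) = 1/(523136/663) = 663/523136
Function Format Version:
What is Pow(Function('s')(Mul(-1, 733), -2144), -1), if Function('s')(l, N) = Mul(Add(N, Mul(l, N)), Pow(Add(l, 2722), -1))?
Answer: Rational(663, 523136) ≈ 0.0012674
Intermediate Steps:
Function('s')(l, N) = Mul(Pow(Add(2722, l), -1), Add(N, Mul(N, l))) (Function('s')(l, N) = Mul(Add(N, Mul(N, l)), Pow(Add(2722, l), -1)) = Mul(Pow(Add(2722, l), -1), Add(N, Mul(N, l))))
Pow(Function('s')(Mul(-1, 733), -2144), -1) = Pow(Mul(-2144, Pow(Add(2722, Mul(-1, 733)), -1), Add(1, Mul(-1, 733))), -1) = Pow(Mul(-2144, Pow(Add(2722, -733), -1), Add(1, -733)), -1) = Pow(Mul(-2144, Pow(1989, -1), -732), -1) = Pow(Mul(-2144, Rational(1, 1989), -732), -1) = Pow(Rational(523136, 663), -1) = Rational(663, 523136)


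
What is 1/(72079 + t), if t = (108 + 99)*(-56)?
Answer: 1/60487 ≈ 1.6532e-5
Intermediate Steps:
t = -11592 (t = 207*(-56) = -11592)
1/(72079 + t) = 1/(72079 - 11592) = 1/60487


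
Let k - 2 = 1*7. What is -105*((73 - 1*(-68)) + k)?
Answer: -15750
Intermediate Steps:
k = 9 (k = 2 + 1*7 = 2 + 7 = 9)
-105*((73 - 1*(-68)) + k) = -105*((73 - 1*(-68)) + 9) = -105*((73 + 68) + 9) = -105*(141 + 9) = -105*150 = -15750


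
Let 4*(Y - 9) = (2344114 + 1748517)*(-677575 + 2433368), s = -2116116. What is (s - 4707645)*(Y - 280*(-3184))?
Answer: -49034293891127003739/4 ≈ -1.2259e+19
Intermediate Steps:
Y = 7185812861419/4 (Y = 9 + ((2344114 + 1748517)*(-677575 + 2433368))/4 = 9 + (4092631*1755793)/4 = 9 + (¼)*7185812861383 = 9 + 7185812861383/4 = 7185812861419/4 ≈ 1.7965e+12)
(s - 4707645)*(Y - 280*(-3184)) = (-2116116 - 4707645)*(7185812861419/4 - 280*(-3184)) = -6823761*(7185812861419/4 + 891520) = -6823761*7185816427499/4 = -49034293891127003739/4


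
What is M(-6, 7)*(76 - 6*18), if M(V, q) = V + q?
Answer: -32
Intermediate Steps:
M(-6, 7)*(76 - 6*18) = (-6 + 7)*(76 - 6*18) = 1*(76 - 108) = 1*(-32) = -32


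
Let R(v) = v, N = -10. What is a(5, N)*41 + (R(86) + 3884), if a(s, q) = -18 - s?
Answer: 3027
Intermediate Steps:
a(5, N)*41 + (R(86) + 3884) = (-18 - 1*5)*41 + (86 + 3884) = (-18 - 5)*41 + 3970 = -23*41 + 3970 = -943 + 3970 = 3027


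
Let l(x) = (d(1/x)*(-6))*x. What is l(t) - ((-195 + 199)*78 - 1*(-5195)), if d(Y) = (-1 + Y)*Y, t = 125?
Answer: -687631/125 ≈ -5501.0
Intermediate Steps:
d(Y) = Y*(-1 + Y)
l(x) = 6 - 6/x (l(x) = (((-1 + 1/x)/x)*(-6))*x = (-6*(-1 + 1/x)/x)*x = 6 - 6/x)
l(t) - ((-195 + 199)*78 - 1*(-5195)) = (6 - 6/125) - ((-195 + 199)*78 - 1*(-5195)) = (6 - 6*1/125) - (4*78 + 5195) = (6 - 6/125) - (312 + 5195) = 744/125 - 1*5507 = 744/125 - 5507 = -687631/125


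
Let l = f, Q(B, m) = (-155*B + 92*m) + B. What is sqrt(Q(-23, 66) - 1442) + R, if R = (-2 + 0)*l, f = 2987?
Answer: -5974 + 6*sqrt(227) ≈ -5883.6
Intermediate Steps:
Q(B, m) = -154*B + 92*m
l = 2987
R = -5974 (R = (-2 + 0)*2987 = -2*2987 = -5974)
sqrt(Q(-23, 66) - 1442) + R = sqrt((-154*(-23) + 92*66) - 1442) - 5974 = sqrt((3542 + 6072) - 1442) - 5974 = sqrt(9614 - 1442) - 5974 = sqrt(8172) - 5974 = 6*sqrt(227) - 5974 = -5974 + 6*sqrt(227)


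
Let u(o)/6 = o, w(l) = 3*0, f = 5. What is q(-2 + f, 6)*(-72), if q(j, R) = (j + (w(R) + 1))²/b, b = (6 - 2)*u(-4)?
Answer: 12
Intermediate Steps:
w(l) = 0
u(o) = 6*o
b = -96 (b = (6 - 2)*(6*(-4)) = 4*(-24) = -96)
q(j, R) = -(1 + j)²/96 (q(j, R) = (j + (0 + 1))²/(-96) = (j + 1)²*(-1/96) = (1 + j)²*(-1/96) = -(1 + j)²/96)
q(-2 + f, 6)*(-72) = -(1 + (-2 + 5))²/96*(-72) = -(1 + 3)²/96*(-72) = -1/96*4²*(-72) = -1/96*16*(-72) = -⅙*(-72) = 12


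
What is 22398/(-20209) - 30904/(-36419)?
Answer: -191173826/735991571 ≈ -0.25975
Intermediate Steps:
22398/(-20209) - 30904/(-36419) = 22398*(-1/20209) - 30904*(-1/36419) = -22398/20209 + 30904/36419 = -191173826/735991571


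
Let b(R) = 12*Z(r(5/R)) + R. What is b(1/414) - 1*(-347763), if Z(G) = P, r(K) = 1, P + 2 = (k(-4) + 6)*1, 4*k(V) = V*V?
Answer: 144013627/414 ≈ 3.4786e+5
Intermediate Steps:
k(V) = V²/4 (k(V) = (V*V)/4 = V²/4)
P = 8 (P = -2 + ((¼)*(-4)² + 6)*1 = -2 + ((¼)*16 + 6)*1 = -2 + (4 + 6)*1 = -2 + 10*1 = -2 + 10 = 8)
Z(G) = 8
b(R) = 96 + R (b(R) = 12*8 + R = 96 + R)
b(1/414) - 1*(-347763) = (96 + 1/414) - 1*(-347763) = (96 + 1/414) + 347763 = 39745/414 + 347763 = 144013627/414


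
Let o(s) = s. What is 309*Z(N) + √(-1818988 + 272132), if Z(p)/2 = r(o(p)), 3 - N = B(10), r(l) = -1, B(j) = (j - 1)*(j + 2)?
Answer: -618 + 2*I*√386714 ≈ -618.0 + 1243.7*I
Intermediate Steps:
B(j) = (-1 + j)*(2 + j)
N = -105 (N = 3 - (-2 + 10 + 10²) = 3 - (-2 + 10 + 100) = 3 - 1*108 = 3 - 108 = -105)
Z(p) = -2 (Z(p) = 2*(-1) = -2)
309*Z(N) + √(-1818988 + 272132) = 309*(-2) + √(-1818988 + 272132) = -618 + √(-1546856) = -618 + 2*I*√386714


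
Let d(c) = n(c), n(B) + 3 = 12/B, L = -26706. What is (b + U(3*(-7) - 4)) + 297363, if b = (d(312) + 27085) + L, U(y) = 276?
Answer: 7748391/26 ≈ 2.9802e+5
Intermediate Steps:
n(B) = -3 + 12/B
d(c) = -3 + 12/c
b = 9777/26 (b = ((-3 + 12/312) + 27085) - 26706 = ((-3 + 12*(1/312)) + 27085) - 26706 = ((-3 + 1/26) + 27085) - 26706 = (-77/26 + 27085) - 26706 = 704133/26 - 26706 = 9777/26 ≈ 376.04)
(b + U(3*(-7) - 4)) + 297363 = (9777/26 + 276) + 297363 = 16953/26 + 297363 = 7748391/26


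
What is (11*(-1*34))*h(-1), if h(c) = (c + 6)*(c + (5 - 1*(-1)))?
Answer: -9350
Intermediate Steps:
h(c) = (6 + c)**2 (h(c) = (6 + c)*(c + (5 + 1)) = (6 + c)*(c + 6) = (6 + c)*(6 + c) = (6 + c)**2)
(11*(-1*34))*h(-1) = (11*(-1*34))*(6 - 1)**2 = (11*(-34))*5**2 = -374*25 = -9350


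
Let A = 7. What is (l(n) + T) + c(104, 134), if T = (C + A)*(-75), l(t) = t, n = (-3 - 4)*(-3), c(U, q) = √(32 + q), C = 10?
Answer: -1254 + √166 ≈ -1241.1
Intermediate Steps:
n = 21 (n = -7*(-3) = 21)
T = -1275 (T = (10 + 7)*(-75) = 17*(-75) = -1275)
(l(n) + T) + c(104, 134) = (21 - 1275) + √(32 + 134) = -1254 + √166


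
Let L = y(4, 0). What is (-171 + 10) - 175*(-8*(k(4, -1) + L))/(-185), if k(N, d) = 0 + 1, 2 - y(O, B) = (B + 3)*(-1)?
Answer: -7637/37 ≈ -206.41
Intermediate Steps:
y(O, B) = 5 + B (y(O, B) = 2 - (B + 3)*(-1) = 2 - (3 + B)*(-1) = 2 - (-3 - B) = 2 + (3 + B) = 5 + B)
L = 5 (L = 5 + 0 = 5)
k(N, d) = 1
(-171 + 10) - 175*(-8*(k(4, -1) + L))/(-185) = (-171 + 10) - 175*(-8*(1 + 5))/(-185) = -161 - 175*(-8*6)*(-1)/185 = -161 - (-8400)*(-1)/185 = -161 - 175*48/185 = -161 - 1680/37 = -7637/37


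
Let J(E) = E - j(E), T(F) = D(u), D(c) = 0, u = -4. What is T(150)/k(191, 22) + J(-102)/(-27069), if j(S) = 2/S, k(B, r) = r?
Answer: 743/197217 ≈ 0.0037674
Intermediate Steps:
T(F) = 0
J(E) = E - 2/E
T(150)/k(191, 22) + J(-102)/(-27069) = 0/22 + (-102 - 2/(-102))/(-27069) = 0*(1/22) + (-102 - 2*(-1/102))*(-1/27069) = 0 + (-102 + 1/51)*(-1/27069) = 0 - 5201/51*(-1/27069) = 0 + 743/197217 = 743/197217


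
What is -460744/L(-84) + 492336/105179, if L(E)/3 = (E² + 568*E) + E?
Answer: 27158474774/3213744345 ≈ 8.4507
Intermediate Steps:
L(E) = 3*E² + 1707*E (L(E) = 3*((E² + 568*E) + E) = 3*(E² + 569*E) = 3*E² + 1707*E)
-460744/L(-84) + 492336/105179 = -460744*(-1/(252*(569 - 84))) + 492336/105179 = -460744/(3*(-84)*485) + 492336*(1/105179) = -460744/(-122220) + 492336/105179 = -460744*(-1/122220) + 492336/105179 = 115186/30555 + 492336/105179 = 27158474774/3213744345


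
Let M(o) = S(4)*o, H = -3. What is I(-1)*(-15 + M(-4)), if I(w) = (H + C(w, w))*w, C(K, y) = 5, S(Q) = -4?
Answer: -2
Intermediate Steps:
M(o) = -4*o
I(w) = 2*w (I(w) = (-3 + 5)*w = 2*w)
I(-1)*(-15 + M(-4)) = (2*(-1))*(-15 - 4*(-4)) = -2*(-15 + 16) = -2*1 = -2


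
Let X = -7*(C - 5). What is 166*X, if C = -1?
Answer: 6972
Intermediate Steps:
X = 42 (X = -7*(-1 - 5) = -7*(-6) = 42)
166*X = 166*42 = 6972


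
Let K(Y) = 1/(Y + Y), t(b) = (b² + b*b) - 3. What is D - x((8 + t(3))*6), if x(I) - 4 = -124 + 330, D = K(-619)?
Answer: -259981/1238 ≈ -210.00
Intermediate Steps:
t(b) = -3 + 2*b² (t(b) = (b² + b²) - 3 = 2*b² - 3 = -3 + 2*b²)
K(Y) = 1/(2*Y)
D = -1/1238 (D = (½)/(-619) = (½)*(-1/619) = -1/1238 ≈ -0.00080775)
x(I) = 210 (x(I) = 4 + (-124 + 330) = 4 + 206 = 210)
D - x((8 + t(3))*6) = -1/1238 - 1*210 = -1/1238 - 210 = -259981/1238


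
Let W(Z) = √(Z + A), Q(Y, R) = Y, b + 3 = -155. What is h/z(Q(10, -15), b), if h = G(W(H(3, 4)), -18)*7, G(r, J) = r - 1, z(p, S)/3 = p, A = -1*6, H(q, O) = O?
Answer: -7/30 + 7*I*√2/30 ≈ -0.23333 + 0.32998*I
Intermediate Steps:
b = -158 (b = -3 - 155 = -158)
A = -6
z(p, S) = 3*p
W(Z) = √(-6 + Z) (W(Z) = √(Z - 6) = √(-6 + Z))
G(r, J) = -1 + r
h = -7 + 7*I*√2 (h = (-1 + √(-6 + 4))*7 = (-1 + √(-2))*7 = (-1 + I*√2)*7 = -7 + 7*I*√2 ≈ -7.0 + 9.8995*I)
h/z(Q(10, -15), b) = (-7 + 7*I*√2)/((3*10)) = (-7 + 7*I*√2)/30 = (-7 + 7*I*√2)*(1/30) = -7/30 + 7*I*√2/30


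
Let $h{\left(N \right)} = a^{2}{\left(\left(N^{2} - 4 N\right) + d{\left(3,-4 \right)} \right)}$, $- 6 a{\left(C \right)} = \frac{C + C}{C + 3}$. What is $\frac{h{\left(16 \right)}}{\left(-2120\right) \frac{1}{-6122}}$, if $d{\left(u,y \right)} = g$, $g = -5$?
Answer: $\frac{107040109}{344394000} \approx 0.31081$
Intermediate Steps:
$d{\left(u,y \right)} = -5$
$a{\left(C \right)} = - \frac{C}{3 \left(3 + C\right)}$ ($a{\left(C \right)} = - \frac{\left(C + C\right) \frac{1}{C + 3}}{6} = - \frac{2 C \frac{1}{3 + C}}{6} = - \frac{C}{3 \left(3 + C\right)}$)
$h{\left(N \right)} = \frac{\left(-5 + N^{2} - 4 N\right)^{2}}{\left(-6 - 12 N + 3 N^{2}\right)^{2}}$ ($h{\left(N \right)} = \left(- \frac{\left(N^{2} - 4 N\right) - 5}{9 + 3 \left(\left(N^{2} - 4 N\right) - 5\right)}\right)^{2} = \left(- \frac{-5 + N^{2} - 4 N}{9 + 3 \left(-5 + N^{2} - 4 N\right)}\right)^{2} = \left(- \frac{-5 + N^{2} - 4 N}{9 - \left(15 - 3 N^{2} + 12 N\right)}\right)^{2} = \left(- \frac{-5 + N^{2} - 4 N}{-6 - 12 N + 3 N^{2}}\right)^{2} = \frac{\left(-5 + N^{2} - 4 N\right)^{2}}{\left(-6 - 12 N + 3 N^{2}\right)^{2}}$)
$\frac{h{\left(16 \right)}}{\left(-2120\right) \frac{1}{-6122}} = \frac{\frac{1}{9} \frac{1}{\left(2 - 16^{2} + 4 \cdot 16\right)^{2}} \left(5 - 16^{2} + 4 \cdot 16\right)^{2}}{\left(-2120\right) \frac{1}{-6122}} = \frac{\frac{1}{9} \frac{1}{\left(2 - 256 + 64\right)^{2}} \left(5 - 256 + 64\right)^{2}}{\left(-2120\right) \left(- \frac{1}{6122}\right)} = \frac{\frac{1}{9} \frac{1}{\left(2 - 256 + 64\right)^{2}} \left(5 - 256 + 64\right)^{2}}{\frac{1060}{3061}} = \frac{\left(-187\right)^{2}}{9 \cdot 36100} \cdot \frac{3061}{1060} = \frac{1}{9} \cdot \frac{1}{36100} \cdot 34969 \cdot \frac{3061}{1060} = \frac{34969}{324900} \cdot \frac{3061}{1060} = \frac{107040109}{344394000}$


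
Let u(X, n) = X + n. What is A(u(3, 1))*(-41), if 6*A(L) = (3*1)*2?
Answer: -41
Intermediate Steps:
A(L) = 1 (A(L) = ((3*1)*2)/6 = (3*2)/6 = (⅙)*6 = 1)
A(u(3, 1))*(-41) = 1*(-41) = -41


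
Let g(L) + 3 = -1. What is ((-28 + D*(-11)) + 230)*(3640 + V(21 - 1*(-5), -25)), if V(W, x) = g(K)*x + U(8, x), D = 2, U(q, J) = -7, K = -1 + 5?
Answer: 671940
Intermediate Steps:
K = 4
g(L) = -4 (g(L) = -3 - 1 = -4)
V(W, x) = -7 - 4*x (V(W, x) = -4*x - 7 = -7 - 4*x)
((-28 + D*(-11)) + 230)*(3640 + V(21 - 1*(-5), -25)) = ((-28 + 2*(-11)) + 230)*(3640 + (-7 - 4*(-25))) = ((-28 - 22) + 230)*(3640 + (-7 + 100)) = (-50 + 230)*(3640 + 93) = 180*3733 = 671940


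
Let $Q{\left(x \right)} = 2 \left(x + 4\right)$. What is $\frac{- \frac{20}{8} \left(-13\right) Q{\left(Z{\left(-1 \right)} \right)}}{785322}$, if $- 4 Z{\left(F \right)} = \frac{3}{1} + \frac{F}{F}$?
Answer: $\frac{65}{261774} \approx 0.00024831$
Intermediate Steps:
$Z{\left(F \right)} = -1$ ($Z{\left(F \right)} = - \frac{\frac{3}{1} + \frac{F}{F}}{4} = - \frac{3 \cdot 1 + 1}{4} = - \frac{3 + 1}{4} = \left(- \frac{1}{4}\right) 4 = -1$)
$Q{\left(x \right)} = 8 + 2 x$ ($Q{\left(x \right)} = 2 \left(4 + x\right) = 8 + 2 x$)
$\frac{- \frac{20}{8} \left(-13\right) Q{\left(Z{\left(-1 \right)} \right)}}{785322} = \frac{- \frac{20}{8} \left(-13\right) \left(8 + 2 \left(-1\right)\right)}{785322} = - \frac{20}{8} \left(-13\right) \left(8 - 2\right) \frac{1}{785322} = \left(-1\right) \frac{5}{2} \left(-13\right) 6 \cdot \frac{1}{785322} = \left(- \frac{5}{2}\right) \left(-13\right) 6 \cdot \frac{1}{785322} = \frac{65}{2} \cdot 6 \cdot \frac{1}{785322} = 195 \cdot \frac{1}{785322} = \frac{65}{261774}$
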